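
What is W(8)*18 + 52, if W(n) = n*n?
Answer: 1204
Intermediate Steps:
W(n) = n²
W(8)*18 + 52 = 8²*18 + 52 = 64*18 + 52 = 1152 + 52 = 1204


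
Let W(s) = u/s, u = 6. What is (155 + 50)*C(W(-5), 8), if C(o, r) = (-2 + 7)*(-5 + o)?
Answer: -6355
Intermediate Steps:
W(s) = 6/s
C(o, r) = -25 + 5*o (C(o, r) = 5*(-5 + o) = -25 + 5*o)
(155 + 50)*C(W(-5), 8) = (155 + 50)*(-25 + 5*(6/(-5))) = 205*(-25 + 5*(6*(-1/5))) = 205*(-25 + 5*(-6/5)) = 205*(-25 - 6) = 205*(-31) = -6355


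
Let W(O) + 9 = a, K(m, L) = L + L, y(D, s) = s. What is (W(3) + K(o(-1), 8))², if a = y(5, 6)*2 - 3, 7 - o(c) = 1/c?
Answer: 256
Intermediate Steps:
o(c) = 7 - 1/c
K(m, L) = 2*L
a = 9 (a = 6*2 - 3 = 12 - 3 = 9)
W(O) = 0 (W(O) = -9 + 9 = 0)
(W(3) + K(o(-1), 8))² = (0 + 2*8)² = (0 + 16)² = 16² = 256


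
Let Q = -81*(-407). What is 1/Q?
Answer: 1/32967 ≈ 3.0333e-5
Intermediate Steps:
Q = 32967
1/Q = 1/32967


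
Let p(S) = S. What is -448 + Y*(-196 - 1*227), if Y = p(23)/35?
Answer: -25409/35 ≈ -725.97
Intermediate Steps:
Y = 23/35 ≈ 0.65714
-448 + Y*(-196 - 1*227) = -448 + 23*(-196 - 1*227)/35 = -448 + 23*(-196 - 227)/35 = -448 + (23/35)*(-423) = -448 - 9729/35 = -25409/35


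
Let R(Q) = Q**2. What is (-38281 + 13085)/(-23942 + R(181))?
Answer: -25196/8819 ≈ -2.8570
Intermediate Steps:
(-38281 + 13085)/(-23942 + R(181)) = (-38281 + 13085)/(-23942 + 181**2) = -25196/(-23942 + 32761) = -25196/8819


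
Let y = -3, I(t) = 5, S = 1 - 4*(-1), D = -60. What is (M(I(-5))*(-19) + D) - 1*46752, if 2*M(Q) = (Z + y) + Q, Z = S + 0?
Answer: -93757/2 ≈ -46879.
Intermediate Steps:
S = 5 (S = 1 + 4 = 5)
Z = 5 (Z = 5 + 0 = 5)
M(Q) = 1 + Q/2 (M(Q) = ((5 - 3) + Q)/2 = (2 + Q)/2 = 1 + Q/2)
(M(I(-5))*(-19) + D) - 1*46752 = ((1 + (1/2)*5)*(-19) - 60) - 1*46752 = ((1 + 5/2)*(-19) - 60) - 46752 = ((7/2)*(-19) - 60) - 46752 = (-133/2 - 60) - 46752 = -253/2 - 46752 = -93757/2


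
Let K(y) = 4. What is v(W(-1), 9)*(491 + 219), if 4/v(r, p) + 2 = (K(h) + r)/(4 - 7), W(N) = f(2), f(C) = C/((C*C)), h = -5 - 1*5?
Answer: -5680/7 ≈ -811.43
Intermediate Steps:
h = -10 (h = -5 - 5 = -10)
f(C) = 1/C (f(C) = C/(C**2) = C/C**2 = 1/C)
W(N) = 1/2
v(r, p) = 4/(-10/3 - r/3) (v(r, p) = 4/(-2 + (4 + r)/(4 - 7)) = 4/(-2 + (4 + r)/(-3)) = 4/(-2 + (4 + r)*(-1/3)) = 4/(-2 + (-4/3 - r/3)) = 4/(-10/3 - r/3))
v(W(-1), 9)*(491 + 219) = (-12/(10 + 1/2))*(491 + 219) = -12/21/2*710 = -12*2/21*710 = -8/7*710 = -5680/7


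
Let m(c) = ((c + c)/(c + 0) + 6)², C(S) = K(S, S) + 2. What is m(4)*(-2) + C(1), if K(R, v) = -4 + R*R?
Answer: -129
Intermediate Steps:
K(R, v) = -4 + R²
C(S) = -2 + S² (C(S) = (-4 + S²) + 2 = -2 + S²)
m(c) = 64 (m(c) = ((2*c)/c + 6)² = (2 + 6)² = 8² = 64)
m(4)*(-2) + C(1) = 64*(-2) + (-2 + 1²) = -128 + (-2 + 1) = -128 - 1 = -129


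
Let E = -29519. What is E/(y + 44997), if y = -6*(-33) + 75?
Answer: -29519/45270 ≈ -0.65207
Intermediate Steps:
y = 273 (y = 198 + 75 = 273)
E/(y + 44997) = -29519/(273 + 44997) = -29519/45270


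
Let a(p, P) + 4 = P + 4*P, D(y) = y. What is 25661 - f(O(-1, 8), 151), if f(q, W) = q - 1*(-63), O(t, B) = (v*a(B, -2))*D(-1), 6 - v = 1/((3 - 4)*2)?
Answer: 25507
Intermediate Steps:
a(p, P) = -4 + 5*P (a(p, P) = -4 + (P + 4*P) = -4 + 5*P)
v = 13/2 (v = 6 - 1/((3 - 4)*2) = 6 - 1/((-1*2)) = 6 - 1/(-2) = 6 - 1*(-½) = 6 + ½ = 13/2 ≈ 6.5000)
O(t, B) = 91 (O(t, B) = (13*(-4 + 5*(-2))/2)*(-1) = (13*(-4 - 10)/2)*(-1) = ((13/2)*(-14))*(-1) = -91*(-1) = 91)
f(q, W) = 63 + q (f(q, W) = q + 63 = 63 + q)
25661 - f(O(-1, 8), 151) = 25661 - (63 + 91) = 25661 - 1*154 = 25661 - 154 = 25507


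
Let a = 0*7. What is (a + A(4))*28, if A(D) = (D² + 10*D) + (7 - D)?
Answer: 1652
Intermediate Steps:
a = 0
A(D) = 7 + D² + 9*D
(a + A(4))*28 = (0 + (7 + 4² + 9*4))*28 = (0 + (7 + 16 + 36))*28 = (0 + 59)*28 = 59*28 = 1652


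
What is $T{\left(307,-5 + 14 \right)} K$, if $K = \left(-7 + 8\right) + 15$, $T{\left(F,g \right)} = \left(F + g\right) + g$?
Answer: $5200$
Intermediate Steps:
$T{\left(F,g \right)} = F + 2 g$
$K = 16$ ($K = 1 + 15 = 16$)
$T{\left(307,-5 + 14 \right)} K = \left(307 + 2 \left(-5 + 14\right)\right) 16 = \left(307 + 2 \cdot 9\right) 16 = \left(307 + 18\right) 16 = 325 \cdot 16 = 5200$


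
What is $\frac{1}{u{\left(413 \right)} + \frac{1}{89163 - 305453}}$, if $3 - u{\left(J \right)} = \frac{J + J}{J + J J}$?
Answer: $\frac{44772030}{134099593} \approx 0.33387$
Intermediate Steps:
$u{\left(J \right)} = 3 - \frac{2 J}{J + J^{2}}$ ($u{\left(J \right)} = 3 - \frac{J + J}{J + J J} = 3 - \frac{2 J}{J + J^{2}}$)
$\frac{1}{u{\left(413 \right)} + \frac{1}{89163 - 305453}} = \frac{1}{\frac{1 + 3 \cdot 413}{1 + 413} + \frac{1}{89163 - 305453}} = \frac{1}{\frac{1 + 1239}{414} + \frac{1}{-216290}} = \frac{1}{\frac{1}{414} \cdot 1240 - \frac{1}{216290}} = \frac{1}{\frac{620}{207} - \frac{1}{216290}} = \frac{1}{\frac{134099593}{44772030}} = \frac{44772030}{134099593}$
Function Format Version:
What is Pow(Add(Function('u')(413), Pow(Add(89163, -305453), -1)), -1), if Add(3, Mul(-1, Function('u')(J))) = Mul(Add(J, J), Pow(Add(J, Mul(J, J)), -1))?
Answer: Rational(44772030, 134099593) ≈ 0.33387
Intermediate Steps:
Function('u')(J) = Add(3, Mul(-2, J, Pow(Add(J, Pow(J, 2)), -1))) (Function('u')(J) = Add(3, Mul(-1, Mul(Add(J, J), Pow(Add(J, Mul(J, J)), -1)))) = Add(3, Mul(-1, Mul(Mul(2, J), Pow(Add(J, Pow(J, 2)), -1)))) = Add(3, Mul(-1, Mul(2, J, Pow(Add(J, Pow(J, 2)), -1)))) = Add(3, Mul(-2, J, Pow(Add(J, Pow(J, 2)), -1))))
Pow(Add(Function('u')(413), Pow(Add(89163, -305453), -1)), -1) = Pow(Add(Mul(Pow(Add(1, 413), -1), Add(1, Mul(3, 413))), Pow(Add(89163, -305453), -1)), -1) = Pow(Add(Mul(Pow(414, -1), Add(1, 1239)), Pow(-216290, -1)), -1) = Pow(Add(Mul(Rational(1, 414), 1240), Rational(-1, 216290)), -1) = Pow(Add(Rational(620, 207), Rational(-1, 216290)), -1) = Pow(Rational(134099593, 44772030), -1) = Rational(44772030, 134099593)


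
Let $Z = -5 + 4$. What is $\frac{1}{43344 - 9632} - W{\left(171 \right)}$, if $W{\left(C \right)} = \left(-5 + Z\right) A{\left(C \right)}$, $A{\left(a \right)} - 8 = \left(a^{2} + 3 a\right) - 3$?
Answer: $\frac{6019412449}{33712} \approx 1.7855 \cdot 10^{5}$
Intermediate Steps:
$A{\left(a \right)} = 5 + a^{2} + 3 a$ ($A{\left(a \right)} = 8 - \left(3 - a^{2} - 3 a\right) = 8 + \left(-3 + a^{2} + 3 a\right) = 5 + a^{2} + 3 a$)
$Z = -1$
$W{\left(C \right)} = -30 - 18 C - 6 C^{2}$ ($W{\left(C \right)} = \left(-5 - 1\right) \left(5 + C^{2} + 3 C\right) = - 6 \left(5 + C^{2} + 3 C\right) = -30 - 18 C - 6 C^{2}$)
$\frac{1}{43344 - 9632} - W{\left(171 \right)} = \frac{1}{43344 - 9632} - \left(-30 - 3078 - 6 \cdot 171^{2}\right) = \frac{1}{33712} - \left(-30 - 3078 - 175446\right) = \frac{1}{33712} - -178554 = \frac{1}{33712} + 178554 = \frac{6019412449}{33712}$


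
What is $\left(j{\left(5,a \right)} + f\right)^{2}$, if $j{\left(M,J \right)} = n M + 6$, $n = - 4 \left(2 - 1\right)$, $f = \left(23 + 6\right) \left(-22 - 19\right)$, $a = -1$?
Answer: $1447209$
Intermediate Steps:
$f = -1189$ ($f = 29 \left(-41\right) = -1189$)
$n = -4$ ($n = \left(-4\right) 1 = -4$)
$j{\left(M,J \right)} = 6 - 4 M$ ($j{\left(M,J \right)} = - 4 M + 6 = 6 - 4 M$)
$\left(j{\left(5,a \right)} + f\right)^{2} = \left(\left(6 - 20\right) - 1189\right)^{2} = \left(-14 - 1189\right)^{2} = \left(-1203\right)^{2} = 1447209$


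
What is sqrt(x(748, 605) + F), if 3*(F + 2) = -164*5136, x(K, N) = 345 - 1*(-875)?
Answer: 5*I*sqrt(11182) ≈ 528.72*I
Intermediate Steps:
x(K, N) = 1220 (x(K, N) = 345 + 875 = 1220)
F = -280770 (F = -2 + (-164*5136)/3 = -2 + (1/3)*(-842304) = -2 - 280768 = -280770)
sqrt(x(748, 605) + F) = sqrt(1220 - 280770) = sqrt(-279550) = 5*I*sqrt(11182)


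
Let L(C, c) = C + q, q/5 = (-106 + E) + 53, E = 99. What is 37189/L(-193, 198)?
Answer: 37189/37 ≈ 1005.1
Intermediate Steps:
q = 230 (q = 5*((-106 + 99) + 53) = 5*(-7 + 53) = 5*46 = 230)
L(C, c) = 230 + C (L(C, c) = C + 230 = 230 + C)
37189/L(-193, 198) = 37189/(230 - 193) = 37189/37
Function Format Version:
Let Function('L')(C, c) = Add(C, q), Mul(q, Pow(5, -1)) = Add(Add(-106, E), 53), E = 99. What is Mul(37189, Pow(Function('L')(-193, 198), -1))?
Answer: Rational(37189, 37) ≈ 1005.1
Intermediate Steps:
q = 230 (q = Mul(5, Add(Add(-106, 99), 53)) = Mul(5, Add(-7, 53)) = Mul(5, 46) = 230)
Function('L')(C, c) = Add(230, C) (Function('L')(C, c) = Add(C, 230) = Add(230, C))
Mul(37189, Pow(Function('L')(-193, 198), -1)) = Mul(37189, Pow(Add(230, -193), -1)) = Mul(37189, Pow(37, -1)) = Mul(37189, Rational(1, 37)) = Rational(37189, 37)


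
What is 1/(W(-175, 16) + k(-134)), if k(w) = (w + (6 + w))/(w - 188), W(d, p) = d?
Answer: -161/28044 ≈ -0.0057410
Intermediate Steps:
k(w) = (6 + 2*w)/(-188 + w)
1/(W(-175, 16) + k(-134)) = 1/(-175 + 2*(3 - 134)/(-188 - 134)) = 1/(-175 + 2*(-131)/(-322)) = 1/(-175 + 2*(-1/322)*(-131)) = 1/(-175 + 131/161) = 1/(-28044/161) = -161/28044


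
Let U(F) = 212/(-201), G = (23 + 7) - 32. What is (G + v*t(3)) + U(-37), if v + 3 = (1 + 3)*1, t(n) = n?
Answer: -11/201 ≈ -0.054726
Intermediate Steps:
G = -2 (G = 30 - 32 = -2)
U(F) = -212/201 (U(F) = 212*(-1/201) = -212/201)
v = 1 (v = -3 + (1 + 3)*1 = -3 + 4*1 = -3 + 4 = 1)
(G + v*t(3)) + U(-37) = (-2 + 1*3) - 212/201 = (-2 + 3) - 212/201 = 1 - 212/201 = -11/201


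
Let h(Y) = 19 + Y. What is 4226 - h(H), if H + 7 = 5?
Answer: 4209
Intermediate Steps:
H = -2 (H = -7 + 5 = -2)
4226 - h(H) = 4226 - (19 - 2) = 4226 - 1*17 = 4226 - 17 = 4209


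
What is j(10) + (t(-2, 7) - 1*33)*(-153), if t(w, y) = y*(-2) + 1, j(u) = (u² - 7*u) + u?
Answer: 7078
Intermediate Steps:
j(u) = u² - 6*u
t(w, y) = 1 - 2*y (t(w, y) = -2*y + 1 = 1 - 2*y)
j(10) + (t(-2, 7) - 1*33)*(-153) = 10*(-6 + 10) + ((1 - 2*7) - 1*33)*(-153) = 10*4 + ((1 - 14) - 33)*(-153) = 40 + (-13 - 33)*(-153) = 40 - 46*(-153) = 40 + 7038 = 7078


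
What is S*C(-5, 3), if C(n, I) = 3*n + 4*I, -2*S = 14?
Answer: 21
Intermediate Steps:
S = -7 (S = -1/2*14 = -7)
S*C(-5, 3) = -7*(3*(-5) + 4*3) = -7*(-15 + 12) = -7*(-3) = 21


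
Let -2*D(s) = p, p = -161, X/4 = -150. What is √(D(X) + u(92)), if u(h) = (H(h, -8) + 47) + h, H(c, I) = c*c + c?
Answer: √35102/2 ≈ 93.678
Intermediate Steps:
X = -600 (X = 4*(-150) = -600)
H(c, I) = c + c² (H(c, I) = c² + c = c + c²)
D(s) = 161/2 (D(s) = -½*(-161) = 161/2)
u(h) = 47 + h + h*(1 + h) (u(h) = (h*(1 + h) + 47) + h = (47 + h*(1 + h)) + h = 47 + h + h*(1 + h))
√(D(X) + u(92)) = √(161/2 + (47 + 92 + 92*(1 + 92))) = √(161/2 + (47 + 92 + 92*93)) = √(161/2 + (47 + 92 + 8556)) = √(161/2 + 8695) = √(17551/2) = √35102/2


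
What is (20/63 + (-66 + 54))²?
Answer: 541696/3969 ≈ 136.48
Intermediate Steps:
(20/63 + (-66 + 54))² = (20*(1/63) - 12)² = (20/63 - 12)² = (-736/63)² = 541696/3969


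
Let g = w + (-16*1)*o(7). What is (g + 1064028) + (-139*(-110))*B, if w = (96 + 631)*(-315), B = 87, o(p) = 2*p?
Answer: 2165029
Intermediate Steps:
w = -229005 (w = 727*(-315) = -229005)
g = -229229 (g = -229005 + (-16*1)*(2*7) = -229005 - 16*14 = -229005 - 224 = -229229)
(g + 1064028) + (-139*(-110))*B = (-229229 + 1064028) - 139*(-110)*87 = 834799 + 15290*87 = 834799 + 1330230 = 2165029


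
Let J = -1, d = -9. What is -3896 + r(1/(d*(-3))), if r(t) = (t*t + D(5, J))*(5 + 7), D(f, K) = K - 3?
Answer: -958388/243 ≈ -3944.0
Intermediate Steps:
D(f, K) = -3 + K
r(t) = -48 + 12*t² (r(t) = (t*t + (-3 - 1))*(5 + 7) = (t² - 4)*12 = (-4 + t²)*12 = -48 + 12*t²)
-3896 + r(1/(d*(-3))) = -3896 + (-48 + 12*(1/(-9*(-3)))²) = -3896 + (-48 + 12*(1/27)²) = -3896 + (-48 + 12*(1/729)) = -3896 + (-48 + 4/243) = -3896 - 11660/243 = -958388/243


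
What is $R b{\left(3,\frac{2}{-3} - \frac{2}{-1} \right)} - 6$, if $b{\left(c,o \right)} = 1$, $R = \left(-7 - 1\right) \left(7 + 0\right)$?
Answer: $-62$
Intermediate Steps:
$R = -56$ ($R = \left(-8\right) 7 = -56$)
$R b{\left(3,\frac{2}{-3} - \frac{2}{-1} \right)} - 6 = \left(-56\right) 1 - 6 = -56 - 6 = -62$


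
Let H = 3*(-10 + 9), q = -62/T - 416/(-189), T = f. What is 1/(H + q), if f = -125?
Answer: -23625/7157 ≈ -3.3010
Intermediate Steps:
T = -125
q = 63718/23625 (q = -62/(-125) - 416/(-189) = -62*(-1/125) - 416*(-1/189) = 62/125 + 416/189 = 63718/23625 ≈ 2.6971)
H = -3 (H = 3*(-1) = -3)
1/(H + q) = 1/(-3 + 63718/23625) = 1/(-7157/23625) = -23625/7157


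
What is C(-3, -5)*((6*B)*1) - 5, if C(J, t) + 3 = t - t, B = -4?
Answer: 67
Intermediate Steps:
C(J, t) = -3 (C(J, t) = -3 + (t - t) = -3 + 0 = -3)
C(-3, -5)*((6*B)*1) - 5 = -3*6*(-4) - 5 = -(-72) - 5 = -3*(-24) - 5 = 72 - 5 = 67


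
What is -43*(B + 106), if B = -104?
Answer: -86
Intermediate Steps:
-43*(B + 106) = -43*(-104 + 106) = -43*2 = -86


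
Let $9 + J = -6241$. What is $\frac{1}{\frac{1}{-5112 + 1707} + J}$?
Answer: $- \frac{3405}{21281251} \approx -0.00016$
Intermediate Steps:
$J = -6250$ ($J = -9 - 6241 = -6250$)
$\frac{1}{\frac{1}{-5112 + 1707} + J} = \frac{1}{\frac{1}{-5112 + 1707} - 6250} = \frac{1}{\frac{1}{-3405} - 6250} = \frac{1}{- \frac{1}{3405} - 6250} = \frac{1}{- \frac{21281251}{3405}} = - \frac{3405}{21281251}$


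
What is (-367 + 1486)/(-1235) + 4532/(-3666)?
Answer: -373049/174135 ≈ -2.1423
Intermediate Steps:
(-367 + 1486)/(-1235) + 4532/(-3666) = 1119*(-1/1235) + 4532*(-1/3666) = -1119/1235 - 2266/1833 = -373049/174135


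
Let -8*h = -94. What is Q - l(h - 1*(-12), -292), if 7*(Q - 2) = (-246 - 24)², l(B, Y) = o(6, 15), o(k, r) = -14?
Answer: 73012/7 ≈ 10430.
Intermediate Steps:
h = 47/4 (h = -⅛*(-94) = 47/4 ≈ 11.750)
l(B, Y) = -14
Q = 72914/7 (Q = 2 + (-246 - 24)²/7 = 2 + (⅐)*(-270)² = 2 + (⅐)*72900 = 2 + 72900/7 = 72914/7 ≈ 10416.)
Q - l(h - 1*(-12), -292) = 72914/7 - 1*(-14) = 72914/7 + 14 = 73012/7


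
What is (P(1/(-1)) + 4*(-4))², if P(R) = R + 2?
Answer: 225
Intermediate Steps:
P(R) = 2 + R
(P(1/(-1)) + 4*(-4))² = ((2 + 1/(-1)) + 4*(-4))² = ((2 - 1) - 16)² = (1 - 16)² = (-15)² = 225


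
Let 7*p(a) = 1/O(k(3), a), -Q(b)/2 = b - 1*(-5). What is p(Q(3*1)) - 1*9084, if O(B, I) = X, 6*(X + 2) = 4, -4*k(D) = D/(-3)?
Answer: -254355/28 ≈ -9084.1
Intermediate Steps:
Q(b) = -10 - 2*b (Q(b) = -2*(b - 1*(-5)) = -2*(b + 5) = -2*(5 + b) = -10 - 2*b)
k(D) = D/12 (k(D) = -D/(4*(-3)) = -D*(-1)/(4*3) = -(-1)*D/12 = D/12)
X = -4/3 (X = -2 + (⅙)*4 = -2 + ⅔ = -4/3 ≈ -1.3333)
O(B, I) = -4/3
p(a) = -3/28 (p(a) = 1/(7*(-4/3)) = (⅐)*(-¾) = -3/28)
p(Q(3*1)) - 1*9084 = -3/28 - 1*9084 = -3/28 - 9084 = -254355/28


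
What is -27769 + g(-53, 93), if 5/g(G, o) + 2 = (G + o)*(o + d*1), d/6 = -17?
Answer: -10052383/362 ≈ -27769.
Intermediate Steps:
d = -102 (d = 6*(-17) = -102)
g(G, o) = 5/(-2 + (-102 + o)*(G + o)) (g(G, o) = 5/(-2 + (G + o)*(o - 102*1)) = 5/(-2 + (G + o)*(o - 102)) = 5/(-2 + (G + o)*(-102 + o)) = 5/(-2 + (-102 + o)*(G + o)))
-27769 + g(-53, 93) = -27769 + 5/(-2 + 93² - 102*(-53) - 102*93 - 53*93) = -27769 + 5/(-2 + 8649 + 5406 - 9486 - 4929) = -27769 + 5/(-362) = -27769 + 5*(-1/362) = -27769 - 5/362 = -10052383/362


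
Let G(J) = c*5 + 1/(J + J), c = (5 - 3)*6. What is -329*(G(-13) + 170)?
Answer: -1967091/26 ≈ -75657.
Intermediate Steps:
c = 12 (c = 2*6 = 12)
G(J) = 60 + 1/(2*J) (G(J) = 12*5 + 1/(J + J) = 60 + 1/(2*J))
-329*(G(-13) + 170) = -329*((60 + (1/2)/(-13)) + 170) = -329*((60 + (1/2)*(-1/13)) + 170) = -329*((60 - 1/26) + 170) = -329*(1559/26 + 170) = -329*5979/26 = -1967091/26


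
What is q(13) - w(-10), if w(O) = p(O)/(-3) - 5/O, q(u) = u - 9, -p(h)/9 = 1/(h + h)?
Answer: 73/20 ≈ 3.6500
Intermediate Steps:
p(h) = -9/(2*h) (p(h) = -9/(h + h) = -9*1/(2*h) = -9/(2*h))
q(u) = -9 + u
w(O) = -7/(2*O) (w(O) = -9/(2*O)/(-3) - 5/O = -9/(2*O)*(-⅓) - 5/O = 3/(2*O) - 5/O = -7/(2*O))
q(13) - w(-10) = (-9 + 13) - (-7)/(2*(-10)) = 4 - (-7)*(-1)/(2*10) = 4 - 1*7/20 = 4 - 7/20 = 73/20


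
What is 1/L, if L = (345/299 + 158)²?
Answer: 169/4280761 ≈ 3.9479e-5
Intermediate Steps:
L = 4280761/169 (L = (345*(1/299) + 158)² = (15/13 + 158)² = (2069/13)² = 4280761/169 ≈ 25330.)
1/L = 1/(4280761/169) = 169/4280761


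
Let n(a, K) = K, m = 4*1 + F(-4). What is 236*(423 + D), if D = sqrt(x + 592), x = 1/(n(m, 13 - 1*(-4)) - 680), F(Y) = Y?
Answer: 99828 + 236*sqrt(260224185)/663 ≈ 1.0557e+5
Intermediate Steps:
m = 0 (m = 4*1 - 4 = 4 - 4 = 0)
x = -1/663 (x = 1/((13 - 1*(-4)) - 680) = 1/((13 + 4) - 680) = 1/(17 - 680) = 1/(-663) = -1/663 ≈ -0.0015083)
D = sqrt(260224185)/663 (D = sqrt(-1/663 + 592) = sqrt(392495/663) = sqrt(260224185)/663 ≈ 24.331)
236*(423 + D) = 236*(423 + sqrt(260224185)/663) = 99828 + 236*sqrt(260224185)/663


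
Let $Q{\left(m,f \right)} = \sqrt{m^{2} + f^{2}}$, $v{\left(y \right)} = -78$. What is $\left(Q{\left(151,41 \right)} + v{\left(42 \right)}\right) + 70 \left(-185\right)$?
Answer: $-13028 + \sqrt{24482} \approx -12872.0$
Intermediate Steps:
$Q{\left(m,f \right)} = \sqrt{f^{2} + m^{2}}$
$\left(Q{\left(151,41 \right)} + v{\left(42 \right)}\right) + 70 \left(-185\right) = \left(\sqrt{41^{2} + 151^{2}} - 78\right) + 70 \left(-185\right) = \left(\sqrt{1681 + 22801} - 78\right) - 12950 = \left(\sqrt{24482} - 78\right) - 12950 = \left(-78 + \sqrt{24482}\right) - 12950 = -13028 + \sqrt{24482}$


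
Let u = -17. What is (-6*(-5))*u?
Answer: -510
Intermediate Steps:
(-6*(-5))*u = -6*(-5)*(-17) = 30*(-17) = -510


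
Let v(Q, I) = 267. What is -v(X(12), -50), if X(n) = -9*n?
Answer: -267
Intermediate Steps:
-v(X(12), -50) = -1*267 = -267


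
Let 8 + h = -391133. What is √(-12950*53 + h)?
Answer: I*√1077491 ≈ 1038.0*I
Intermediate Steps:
h = -391141 (h = -8 - 391133 = -391141)
√(-12950*53 + h) = √(-12950*53 - 391141) = √(-686350 - 391141) = √(-1077491) = I*√1077491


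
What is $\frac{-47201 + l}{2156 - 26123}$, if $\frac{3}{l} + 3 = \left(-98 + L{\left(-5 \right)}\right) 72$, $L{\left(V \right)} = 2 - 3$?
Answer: $\frac{37398926}{18989853} \approx 1.9694$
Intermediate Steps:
$L{\left(V \right)} = -1$
$l = - \frac{1}{2377}$ ($l = \frac{3}{-3 + \left(-98 - 1\right) 72} = \frac{3}{-3 - 7128} = \frac{3}{-7131} = 3 \left(- \frac{1}{7131}\right) = - \frac{1}{2377} \approx -0.0004207$)
$\frac{-47201 + l}{2156 - 26123} = \frac{-47201 - \frac{1}{2377}}{2156 - 26123} = - \frac{112196778}{2377 \left(-23967\right)} = \left(- \frac{112196778}{2377}\right) \left(- \frac{1}{23967}\right) = \frac{37398926}{18989853}$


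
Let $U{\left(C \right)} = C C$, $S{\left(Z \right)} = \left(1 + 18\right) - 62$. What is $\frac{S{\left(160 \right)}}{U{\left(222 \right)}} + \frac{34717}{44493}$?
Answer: $\frac{569693143}{730931004} \approx 0.77941$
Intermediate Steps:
$S{\left(Z \right)} = -43$ ($S{\left(Z \right)} = 19 - 62 = -43$)
$U{\left(C \right)} = C^{2}$
$\frac{S{\left(160 \right)}}{U{\left(222 \right)}} + \frac{34717}{44493} = - \frac{43}{222^{2}} + \frac{34717}{44493} = - \frac{43}{49284} + 34717 \cdot \frac{1}{44493} = \left(-43\right) \frac{1}{49284} + \frac{34717}{44493} = - \frac{43}{49284} + \frac{34717}{44493} = \frac{569693143}{730931004}$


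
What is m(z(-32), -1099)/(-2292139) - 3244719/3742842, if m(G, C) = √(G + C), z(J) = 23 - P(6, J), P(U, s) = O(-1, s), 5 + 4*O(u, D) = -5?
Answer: -1081573/1247614 - I*√4294/4584278 ≈ -0.86691 - 1.4294e-5*I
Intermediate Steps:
O(u, D) = -5/2 (O(u, D) = -5/4 + (¼)*(-5) = -5/4 - 5/4 = -5/2)
P(U, s) = -5/2
z(J) = 51/2 (z(J) = 23 - 1*(-5/2) = 23 + 5/2 = 51/2)
m(G, C) = √(C + G)
m(z(-32), -1099)/(-2292139) - 3244719/3742842 = √(-1099 + 51/2)/(-2292139) - 3244719/3742842 = √(-2147/2)*(-1/2292139) - 3244719*1/3742842 = (I*√4294/2)*(-1/2292139) - 1081573/1247614 = -I*√4294/4584278 - 1081573/1247614 = -1081573/1247614 - I*√4294/4584278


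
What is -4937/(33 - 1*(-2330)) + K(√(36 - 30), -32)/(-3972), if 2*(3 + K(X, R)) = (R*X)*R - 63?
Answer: -13018827/6257224 - 128*√6/993 ≈ -2.3964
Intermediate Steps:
K(X, R) = -69/2 + X*R²/2 (K(X, R) = -3 + ((R*X)*R - 63)/2 = -3 + (X*R² - 63)/2 = -3 + (-63 + X*R²)/2 = -3 + (-63/2 + X*R²/2) = -69/2 + X*R²/2)
-4937/(33 - 1*(-2330)) + K(√(36 - 30), -32)/(-3972) = -4937/(33 - 1*(-2330)) + (-69/2 + (½)*√(36 - 30)*(-32)²)/(-3972) = -4937/(33 + 2330) + (-69/2 + (½)*√6*1024)*(-1/3972) = -4937/2363 + (-69/2 + 512*√6)*(-1/3972) = -4937*1/2363 + (23/2648 - 128*√6/993) = -4937/2363 + (23/2648 - 128*√6/993) = -13018827/6257224 - 128*√6/993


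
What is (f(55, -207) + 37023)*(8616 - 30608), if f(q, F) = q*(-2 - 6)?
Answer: -804533336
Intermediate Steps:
f(q, F) = -8*q (f(q, F) = q*(-8) = -8*q)
(f(55, -207) + 37023)*(8616 - 30608) = (-8*55 + 37023)*(8616 - 30608) = (-440 + 37023)*(-21992) = 36583*(-21992) = -804533336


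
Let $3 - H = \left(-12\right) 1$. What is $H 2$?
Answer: $30$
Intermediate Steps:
$H = 15$ ($H = 3 - \left(-12\right) 1 = 3 - -12 = 3 + 12 = 15$)
$H 2 = 15 \cdot 2 = 30$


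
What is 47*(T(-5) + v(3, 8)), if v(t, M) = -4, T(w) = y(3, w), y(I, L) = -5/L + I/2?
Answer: -141/2 ≈ -70.500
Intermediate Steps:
y(I, L) = I/2 - 5/L (y(I, L) = -5/L + I*(1/2) = -5/L + I/2 = I/2 - 5/L)
T(w) = 3/2 - 5/w (T(w) = (1/2)*3 - 5/w = 3/2 - 5/w)
47*(T(-5) + v(3, 8)) = 47*((3/2 - 5/(-5)) - 4) = 47*((3/2 - 5*(-1/5)) - 4) = 47*((3/2 + 1) - 4) = 47*(5/2 - 4) = 47*(-3/2) = -141/2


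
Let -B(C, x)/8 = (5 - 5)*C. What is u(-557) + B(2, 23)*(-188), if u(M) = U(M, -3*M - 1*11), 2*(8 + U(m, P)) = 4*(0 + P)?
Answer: 3312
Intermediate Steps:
B(C, x) = 0 (B(C, x) = -8*(5 - 5)*C = -0*C = -8*0 = 0)
U(m, P) = -8 + 2*P (U(m, P) = -8 + (4*(0 + P))/2 = -8 + (4*P)/2 = -8 + 2*P)
u(M) = -30 - 6*M (u(M) = -8 + 2*(-3*M - 1*11) = -8 + 2*(-3*M - 11) = -8 + 2*(-11 - 3*M) = -8 + (-22 - 6*M) = -30 - 6*M)
u(-557) + B(2, 23)*(-188) = (-30 - 6*(-557)) + 0*(-188) = (-30 + 3342) + 0 = 3312 + 0 = 3312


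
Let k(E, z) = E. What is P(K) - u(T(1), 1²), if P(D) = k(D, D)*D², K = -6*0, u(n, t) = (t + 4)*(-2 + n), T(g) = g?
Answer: 5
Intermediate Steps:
u(n, t) = (-2 + n)*(4 + t) (u(n, t) = (4 + t)*(-2 + n) = (-2 + n)*(4 + t))
K = 0
P(D) = D³ (P(D) = D*D² = D³)
P(K) - u(T(1), 1²) = 0³ - (-8 - 2*1² + 4*1 + 1*1²) = 0 - (-8 - 2*1 + 4 + 1*1) = 0 - (-8 - 2 + 4 + 1) = 0 - 1*(-5) = 0 + 5 = 5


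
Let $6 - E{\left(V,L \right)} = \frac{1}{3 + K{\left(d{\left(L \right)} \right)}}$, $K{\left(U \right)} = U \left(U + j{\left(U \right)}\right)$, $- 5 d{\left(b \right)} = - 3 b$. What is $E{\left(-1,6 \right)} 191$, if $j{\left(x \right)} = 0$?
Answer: $\frac{452479}{399} \approx 1134.0$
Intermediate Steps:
$d{\left(b \right)} = \frac{3 b}{5}$ ($d{\left(b \right)} = - \frac{\left(-3\right) b}{5} = \frac{3 b}{5}$)
$K{\left(U \right)} = U^{2}$ ($K{\left(U \right)} = U \left(U + 0\right) = U U = U^{2}$)
$E{\left(V,L \right)} = 6 - \frac{1}{3 + \frac{9 L^{2}}{25}}$ ($E{\left(V,L \right)} = 6 - \frac{1}{3 + \left(\frac{3 L}{5}\right)^{2}} = 6 - \frac{1}{3 + \frac{9 L^{2}}{25}}$)
$E{\left(-1,6 \right)} 191 = \frac{425 + 54 \cdot 6^{2}}{3 \left(25 + 3 \cdot 6^{2}\right)} 191 = \frac{425 + 54 \cdot 36}{3 \left(25 + 3 \cdot 36\right)} 191 = \frac{425 + 1944}{3 \left(25 + 108\right)} 191 = \frac{1}{3} \cdot \frac{1}{133} \cdot 2369 \cdot 191 = \frac{2369}{399} \cdot 191 = \frac{452479}{399}$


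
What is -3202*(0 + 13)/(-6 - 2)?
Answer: 20813/4 ≈ 5203.3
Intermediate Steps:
-3202*(0 + 13)/(-6 - 2) = -41626/(-8) = -41626*(-1)/8 = -3202*(-13/8) = 20813/4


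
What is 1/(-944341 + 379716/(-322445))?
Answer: -322445/304498413461 ≈ -1.0589e-6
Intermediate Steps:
1/(-944341 + 379716/(-322445)) = 1/(-944341 + 379716*(-1/322445)) = 1/(-944341 - 379716/322445) = 1/(-304498413461/322445) = -322445/304498413461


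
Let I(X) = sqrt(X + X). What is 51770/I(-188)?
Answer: -25885*I*sqrt(94)/94 ≈ -2669.8*I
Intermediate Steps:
I(X) = sqrt(2)*sqrt(X) (I(X) = sqrt(2*X) = sqrt(2)*sqrt(X))
51770/I(-188) = 51770/((sqrt(2)*sqrt(-188))) = 51770/((sqrt(2)*(2*I*sqrt(47)))) = 51770/((2*I*sqrt(94))) = 51770*(-I*sqrt(94)/188) = -25885*I*sqrt(94)/94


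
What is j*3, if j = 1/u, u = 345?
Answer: 1/115 ≈ 0.0086956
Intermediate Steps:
j = 1/345 ≈ 0.0028986
j*3 = (1/345)*3 = 1/115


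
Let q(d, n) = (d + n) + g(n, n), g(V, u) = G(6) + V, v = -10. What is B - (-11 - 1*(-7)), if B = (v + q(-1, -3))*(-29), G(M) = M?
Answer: 323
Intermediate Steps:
g(V, u) = 6 + V
q(d, n) = 6 + d + 2*n (q(d, n) = (d + n) + (6 + n) = 6 + d + 2*n)
B = 319 (B = (-10 + (6 - 1 + 2*(-3)))*(-29) = (-10 + (6 - 1 - 6))*(-29) = (-10 - 1)*(-29) = -11*(-29) = 319)
B - (-11 - 1*(-7)) = 319 - (-11 - 1*(-7)) = 319 - (-11 + 7) = 319 - 1*(-4) = 319 + 4 = 323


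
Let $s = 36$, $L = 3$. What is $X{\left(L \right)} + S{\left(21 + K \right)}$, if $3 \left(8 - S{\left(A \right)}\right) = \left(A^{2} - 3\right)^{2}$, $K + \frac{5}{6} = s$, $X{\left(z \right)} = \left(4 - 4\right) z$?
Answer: $- \frac{12873367417}{3888} \approx -3.3111 \cdot 10^{6}$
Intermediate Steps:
$X{\left(z \right)} = 0$ ($X{\left(z \right)} = 0 z = 0$)
$K = \frac{211}{6}$ ($K = - \frac{5}{6} + 36 = \frac{211}{6} \approx 35.167$)
$S{\left(A \right)} = 8 - \frac{\left(-3 + A^{2}\right)^{2}}{3}$ ($S{\left(A \right)} = 8 - \frac{\left(A^{2} - 3\right)^{2}}{3} = 8 - \frac{\left(-3 + A^{2}\right)^{2}}{3}$)
$X{\left(L \right)} + S{\left(21 + K \right)} = 0 + \left(8 - \frac{\left(-3 + \left(21 + \frac{211}{6}\right)^{2}\right)^{2}}{3}\right) = 0 + \left(8 - \frac{\left(-3 + \left(\frac{337}{6}\right)^{2}\right)^{2}}{3}\right) = 0 + \left(8 - \frac{\left(-3 + \frac{113569}{36}\right)^{2}}{3}\right) = 0 + \left(8 - \frac{\left(\frac{113461}{36}\right)^{2}}{3}\right) = 0 + \left(8 - \frac{12873398521}{3888}\right) = 0 - \frac{12873367417}{3888} = - \frac{12873367417}{3888}$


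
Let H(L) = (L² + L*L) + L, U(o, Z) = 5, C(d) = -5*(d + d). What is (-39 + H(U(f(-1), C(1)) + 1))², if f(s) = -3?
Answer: 1521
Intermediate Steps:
C(d) = -10*d
H(L) = L + 2*L² (H(L) = (L² + L²) + L = 2*L² + L = L + 2*L²)
(-39 + H(U(f(-1), C(1)) + 1))² = (-39 + (5 + 1)*(1 + 2*(5 + 1)))² = (-39 + 6*(1 + 2*6))² = (-39 + 6*(1 + 12))² = (-39 + 6*13)² = (-39 + 78)² = 39² = 1521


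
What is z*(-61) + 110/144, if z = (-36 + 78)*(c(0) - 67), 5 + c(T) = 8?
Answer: 11805751/72 ≈ 1.6397e+5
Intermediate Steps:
c(T) = 3 (c(T) = -5 + 8 = 3)
z = -2688 (z = (-36 + 78)*(3 - 67) = 42*(-64) = -2688)
z*(-61) + 110/144 = -2688*(-61) + 110/144 = 163968 + 110*(1/144) = 163968 + 55/72 = 11805751/72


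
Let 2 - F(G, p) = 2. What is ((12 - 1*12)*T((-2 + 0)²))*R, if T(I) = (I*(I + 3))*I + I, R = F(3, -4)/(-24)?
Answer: 0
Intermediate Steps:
F(G, p) = 0 (F(G, p) = 2 - 1*2 = 2 - 2 = 0)
R = 0 (R = 0/(-24) = 0*(-1/24) = 0)
T(I) = I + I²*(3 + I) (T(I) = (I*(3 + I))*I + I = I²*(3 + I) + I = I + I²*(3 + I))
((12 - 1*12)*T((-2 + 0)²))*R = ((12 - 1*12)*((-2 + 0)²*(1 + ((-2 + 0)²)² + 3*(-2 + 0)²)))*0 = ((12 - 12)*((-2)²*(1 + ((-2)²)² + 3*(-2)²)))*0 = (0*(4*(1 + 4² + 3*4)))*0 = (0*(4*(1 + 16 + 12)))*0 = (0*(4*29))*0 = (0*116)*0 = 0*0 = 0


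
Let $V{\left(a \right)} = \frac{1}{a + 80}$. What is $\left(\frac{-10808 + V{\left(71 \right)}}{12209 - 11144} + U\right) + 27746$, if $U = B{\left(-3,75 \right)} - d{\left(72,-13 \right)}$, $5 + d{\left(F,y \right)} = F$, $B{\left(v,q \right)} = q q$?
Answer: $\frac{5354150753}{160815} \approx 33294.0$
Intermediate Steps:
$B{\left(v,q \right)} = q^{2}$
$V{\left(a \right)} = \frac{1}{80 + a}$
$d{\left(F,y \right)} = -5 + F$
$U = 5558$ ($U = 75^{2} - \left(-5 + 72\right) = 5625 - 67 = 5558$)
$\left(\frac{-10808 + V{\left(71 \right)}}{12209 - 11144} + U\right) + 27746 = \left(\frac{-10808 + \frac{1}{80 + 71}}{12209 - 11144} + 5558\right) + 27746 = \left(\frac{-10808 + \frac{1}{151}}{1065} + 5558\right) + 27746 = \left(\left(-10808 + \frac{1}{151}\right) \frac{1}{1065} + 5558\right) + 27746 = \left(\left(- \frac{1632007}{151}\right) \frac{1}{1065} + 5558\right) + 27746 = \left(- \frac{1632007}{160815} + 5558\right) + 27746 = \frac{892177763}{160815} + 27746 = \frac{5354150753}{160815}$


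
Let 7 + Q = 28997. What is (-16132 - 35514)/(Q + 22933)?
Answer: -51646/51923 ≈ -0.99467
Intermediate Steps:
Q = 28990 (Q = -7 + 28997 = 28990)
(-16132 - 35514)/(Q + 22933) = (-16132 - 35514)/(28990 + 22933) = -51646/51923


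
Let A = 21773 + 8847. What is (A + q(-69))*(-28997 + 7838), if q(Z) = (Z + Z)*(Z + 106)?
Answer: -539850726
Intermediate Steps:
A = 30620
q(Z) = 2*Z*(106 + Z) (q(Z) = (2*Z)*(106 + Z) = 2*Z*(106 + Z))
(A + q(-69))*(-28997 + 7838) = (30620 + 2*(-69)*(106 - 69))*(-28997 + 7838) = (30620 + 2*(-69)*37)*(-21159) = (30620 - 5106)*(-21159) = 25514*(-21159) = -539850726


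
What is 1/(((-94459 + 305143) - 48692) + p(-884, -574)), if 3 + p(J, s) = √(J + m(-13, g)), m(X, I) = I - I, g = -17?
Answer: 161989/26240437005 - 2*I*√221/26240437005 ≈ 6.1733e-6 - 1.1331e-9*I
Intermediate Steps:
m(X, I) = 0
p(J, s) = -3 + √J (p(J, s) = -3 + √(J + 0) = -3 + √J)
1/(((-94459 + 305143) - 48692) + p(-884, -574)) = 1/(((-94459 + 305143) - 48692) + (-3 + √(-884))) = 1/((210684 - 48692) + (-3 + 2*I*√221)) = 1/(161992 + (-3 + 2*I*√221)) = 1/(161989 + 2*I*√221)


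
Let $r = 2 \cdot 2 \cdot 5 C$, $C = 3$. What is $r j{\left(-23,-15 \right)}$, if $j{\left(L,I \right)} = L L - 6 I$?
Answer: $37140$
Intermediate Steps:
$j{\left(L,I \right)} = L^{2} - 6 I$
$r = 60$ ($r = 2 \cdot 2 \cdot 5 \cdot 3 = 2 \cdot 10 \cdot 3 = 20 \cdot 3 = 60$)
$r j{\left(-23,-15 \right)} = 60 \left(\left(-23\right)^{2} - -90\right) = 60 \left(529 + 90\right) = 60 \cdot 619 = 37140$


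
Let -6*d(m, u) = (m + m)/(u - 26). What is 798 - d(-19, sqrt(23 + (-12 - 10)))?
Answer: 59869/75 ≈ 798.25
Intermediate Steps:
d(m, u) = -m/(3*(-26 + u)) (d(m, u) = -(m + m)/(6*(u - 26)) = -2*m/(6*(-26 + u)) = -m/(3*(-26 + u)))
798 - d(-19, sqrt(23 + (-12 - 10))) = 798 - (-1)*(-19)/(-78 + 3*sqrt(23 + (-12 - 10))) = 798 - (-1)*(-19)/(-78 + 3*sqrt(23 - 22)) = 798 - (-1)*(-19)/(-78 + 3*sqrt(1)) = 798 - (-1)*(-19)/(-78 + 3*1) = 798 - (-1)*(-19)/(-78 + 3) = 798 - (-1)*(-19)/(-75) = 798 - (-1)*(-19)*(-1)/75 = 798 - 1*(-19/75) = 798 + 19/75 = 59869/75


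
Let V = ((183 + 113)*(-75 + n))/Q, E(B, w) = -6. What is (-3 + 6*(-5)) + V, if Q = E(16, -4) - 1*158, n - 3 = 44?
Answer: 719/41 ≈ 17.537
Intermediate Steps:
n = 47 (n = 3 + 44 = 47)
Q = -164 (Q = -6 - 1*158 = -6 - 158 = -164)
V = 2072/41 (V = ((183 + 113)*(-75 + 47))/(-164) = (296*(-28))*(-1/164) = -8288*(-1/164) = 2072/41 ≈ 50.537)
(-3 + 6*(-5)) + V = (-3 + 6*(-5)) + 2072/41 = (-3 - 30) + 2072/41 = -33 + 2072/41 = 719/41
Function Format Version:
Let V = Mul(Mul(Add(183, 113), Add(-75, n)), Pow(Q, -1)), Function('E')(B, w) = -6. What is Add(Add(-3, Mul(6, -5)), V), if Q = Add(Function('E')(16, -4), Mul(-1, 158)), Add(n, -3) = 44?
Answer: Rational(719, 41) ≈ 17.537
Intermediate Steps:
n = 47 (n = Add(3, 44) = 47)
Q = -164 (Q = Add(-6, Mul(-1, 158)) = Add(-6, -158) = -164)
V = Rational(2072, 41) (V = Mul(Mul(Add(183, 113), Add(-75, 47)), Pow(-164, -1)) = Mul(Mul(296, -28), Rational(-1, 164)) = Mul(-8288, Rational(-1, 164)) = Rational(2072, 41) ≈ 50.537)
Add(Add(-3, Mul(6, -5)), V) = Add(Add(-3, Mul(6, -5)), Rational(2072, 41)) = Add(Add(-3, -30), Rational(2072, 41)) = Add(-33, Rational(2072, 41)) = Rational(719, 41)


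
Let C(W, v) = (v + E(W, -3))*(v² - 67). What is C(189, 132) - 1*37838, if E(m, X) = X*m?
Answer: -7588133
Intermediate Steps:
C(W, v) = (-67 + v²)*(v - 3*W) (C(W, v) = (v - 3*W)*(v² - 67) = (v - 3*W)*(-67 + v²) = (-67 + v²)*(v - 3*W))
C(189, 132) - 1*37838 = (132³ - 67*132 + 201*189 - 3*189*132²) - 1*37838 = (2299968 - 8844 + 37989 - 3*189*17424) - 37838 = (2299968 - 8844 + 37989 - 9879408) - 37838 = -7550295 - 37838 = -7588133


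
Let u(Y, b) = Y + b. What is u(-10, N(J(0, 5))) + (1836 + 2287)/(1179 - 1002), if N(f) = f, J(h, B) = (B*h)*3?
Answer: 2353/177 ≈ 13.294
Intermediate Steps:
J(h, B) = 3*B*h
u(-10, N(J(0, 5))) + (1836 + 2287)/(1179 - 1002) = (-10 + 3*5*0) + (1836 + 2287)/(1179 - 1002) = (-10 + 0) + 4123/177 = -10 + 4123*(1/177) = -10 + 4123/177 = 2353/177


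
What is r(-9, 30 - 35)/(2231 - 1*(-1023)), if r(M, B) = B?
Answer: -5/3254 ≈ -0.0015366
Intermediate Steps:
r(-9, 30 - 35)/(2231 - 1*(-1023)) = (30 - 35)/(2231 - 1*(-1023)) = -5/(2231 + 1023) = -5/3254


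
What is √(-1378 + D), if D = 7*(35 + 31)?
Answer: 2*I*√229 ≈ 30.266*I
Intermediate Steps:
D = 462 (D = 7*66 = 462)
√(-1378 + D) = √(-1378 + 462) = √(-916) = 2*I*√229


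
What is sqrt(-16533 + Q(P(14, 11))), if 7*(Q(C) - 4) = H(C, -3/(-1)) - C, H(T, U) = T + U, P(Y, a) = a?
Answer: 10*I*sqrt(8099)/7 ≈ 128.56*I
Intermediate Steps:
Q(C) = 31/7 (Q(C) = 4 + ((C - 3/(-1)) - C)/7 = 4 + ((C - 3*(-1)) - C)/7 = 4 + ((C + 3) - C)/7 = 4 + ((3 + C) - C)/7 = 4 + (1/7)*3 = 4 + 3/7 = 31/7)
sqrt(-16533 + Q(P(14, 11))) = sqrt(-16533 + 31/7) = sqrt(-115700/7) = 10*I*sqrt(8099)/7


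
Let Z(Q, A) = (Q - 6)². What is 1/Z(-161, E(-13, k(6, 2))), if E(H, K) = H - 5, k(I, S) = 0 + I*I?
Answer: 1/27889 ≈ 3.5856e-5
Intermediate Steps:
k(I, S) = I² (k(I, S) = 0 + I² = I²)
E(H, K) = -5 + H
Z(Q, A) = (-6 + Q)²
1/Z(-161, E(-13, k(6, 2))) = 1/((-6 - 161)²) = 1/((-167)²) = 1/27889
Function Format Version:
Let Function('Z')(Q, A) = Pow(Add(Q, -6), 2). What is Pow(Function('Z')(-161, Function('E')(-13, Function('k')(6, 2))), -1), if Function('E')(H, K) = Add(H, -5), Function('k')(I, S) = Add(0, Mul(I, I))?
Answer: Rational(1, 27889) ≈ 3.5856e-5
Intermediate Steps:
Function('k')(I, S) = Pow(I, 2) (Function('k')(I, S) = Add(0, Pow(I, 2)) = Pow(I, 2))
Function('E')(H, K) = Add(-5, H)
Function('Z')(Q, A) = Pow(Add(-6, Q), 2)
Pow(Function('Z')(-161, Function('E')(-13, Function('k')(6, 2))), -1) = Pow(Pow(Add(-6, -161), 2), -1) = Pow(Pow(-167, 2), -1) = Pow(27889, -1) = Rational(1, 27889)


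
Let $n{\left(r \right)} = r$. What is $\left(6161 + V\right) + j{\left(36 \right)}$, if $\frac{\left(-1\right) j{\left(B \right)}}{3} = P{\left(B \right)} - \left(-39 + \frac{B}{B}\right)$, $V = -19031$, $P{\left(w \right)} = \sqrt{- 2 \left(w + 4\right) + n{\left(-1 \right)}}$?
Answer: $-12984 - 27 i \approx -12984.0 - 27.0 i$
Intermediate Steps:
$P{\left(w \right)} = \sqrt{-9 - 2 w}$ ($P{\left(w \right)} = \sqrt{- 2 \left(w + 4\right) - 1} = \sqrt{- 2 \left(4 + w\right) - 1} = \sqrt{\left(-8 - 2 w\right) - 1} = \sqrt{-9 - 2 w}$)
$j{\left(B \right)} = -114 - 3 \sqrt{-9 - 2 B}$ ($j{\left(B \right)} = - 3 \left(\sqrt{-9 - 2 B} - \left(-39 + \frac{B}{B}\right)\right) = - 3 \left(\sqrt{-9 - 2 B} - \left(-39 + 1\right)\right) = - 3 \left(\sqrt{-9 - 2 B} - -38\right) = - 3 \left(\sqrt{-9 - 2 B} + 38\right) = - 3 \left(38 + \sqrt{-9 - 2 B}\right) = -114 - 3 \sqrt{-9 - 2 B}$)
$\left(6161 + V\right) + j{\left(36 \right)} = \left(6161 - 19031\right) - \left(114 + 3 \sqrt{-9 - 72}\right) = -12870 - \left(114 + 3 \sqrt{-9 - 72}\right) = -12870 - \left(114 + 3 \sqrt{-81}\right) = -12870 - \left(114 + 3 \cdot 9 i\right) = -12870 - \left(114 + 27 i\right) = -12984 - 27 i$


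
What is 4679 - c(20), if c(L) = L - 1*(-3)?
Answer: 4656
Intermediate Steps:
c(L) = 3 + L (c(L) = L + 3 = 3 + L)
4679 - c(20) = 4679 - (3 + 20) = 4679 - 1*23 = 4679 - 23 = 4656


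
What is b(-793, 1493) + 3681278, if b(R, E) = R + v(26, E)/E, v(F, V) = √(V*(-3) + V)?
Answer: 3680485 + I*√2986/1493 ≈ 3.6805e+6 + 0.0366*I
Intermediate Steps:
v(F, V) = √2*√(-V) (v(F, V) = √(-3*V + V) = √(-2*V) = √2*√(-V))
b(R, E) = R + √2*√(-E)/E (b(R, E) = R + (√2*√(-E))/E = R + √2*√(-E)/E)
b(-793, 1493) + 3681278 = (-793 + √2*√(-1*1493)/1493) + 3681278 = (-793 + √2*(1/1493)*√(-1493)) + 3681278 = (-793 + √2*(1/1493)*(I*√1493)) + 3681278 = (-793 + I*√2986/1493) + 3681278 = 3680485 + I*√2986/1493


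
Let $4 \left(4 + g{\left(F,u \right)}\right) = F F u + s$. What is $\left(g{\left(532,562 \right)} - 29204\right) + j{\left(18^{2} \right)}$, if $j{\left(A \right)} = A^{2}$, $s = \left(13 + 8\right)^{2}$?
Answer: $\frac{159363001}{4} \approx 3.9841 \cdot 10^{7}$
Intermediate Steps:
$s = 441$ ($s = 21^{2} = 441$)
$g{\left(F,u \right)} = \frac{425}{4} + \frac{u F^{2}}{4}$ ($g{\left(F,u \right)} = -4 + \frac{F F u + 441}{4} = -4 + \frac{F^{2} u + 441}{4} = -4 + \frac{u F^{2} + 441}{4} = -4 + \frac{441 + u F^{2}}{4} = -4 + \left(\frac{441}{4} + \frac{u F^{2}}{4}\right) = \frac{425}{4} + \frac{u F^{2}}{4}$)
$\left(g{\left(532,562 \right)} - 29204\right) + j{\left(18^{2} \right)} = \left(\left(\frac{425}{4} + \frac{1}{4} \cdot 562 \cdot 532^{2}\right) - 29204\right) + \left(18^{2}\right)^{2} = \left(\left(\frac{425}{4} + \frac{1}{4} \cdot 562 \cdot 283024\right) - 29204\right) + 324^{2} = \left(\left(\frac{425}{4} + 39764872\right) - 29204\right) + 104976 = \left(\frac{159059913}{4} - 29204\right) + 104976 = \frac{158943097}{4} + 104976 = \frac{159363001}{4}$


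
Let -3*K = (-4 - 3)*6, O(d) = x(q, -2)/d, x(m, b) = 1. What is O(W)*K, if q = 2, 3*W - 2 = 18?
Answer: 21/10 ≈ 2.1000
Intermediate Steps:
W = 20/3 (W = ⅔ + (⅓)*18 = ⅔ + 6 = 20/3 ≈ 6.6667)
O(d) = 1/d
K = 14 (K = -(-4 - 3)*6/3 = -(-7)*6/3 = -⅓*(-42) = 14)
O(W)*K = 14/(20/3) = (3/20)*14 = 21/10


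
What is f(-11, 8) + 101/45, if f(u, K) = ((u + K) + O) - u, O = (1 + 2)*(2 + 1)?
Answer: 866/45 ≈ 19.244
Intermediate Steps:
O = 9 (O = 3*3 = 9)
f(u, K) = 9 + K (f(u, K) = ((u + K) + 9) - u = ((K + u) + 9) - u = (9 + K + u) - u = 9 + K)
f(-11, 8) + 101/45 = (9 + 8) + 101/45 = 17 + (1/45)*101 = 17 + 101/45 = 866/45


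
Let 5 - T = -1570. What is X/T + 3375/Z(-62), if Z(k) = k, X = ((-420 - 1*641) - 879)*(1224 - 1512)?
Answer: 651667/2170 ≈ 300.31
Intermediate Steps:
X = 558720 (X = ((-420 - 641) - 879)*(-288) = (-1061 - 879)*(-288) = -1940*(-288) = 558720)
T = 1575 (T = 5 - 1*(-1570) = 5 + 1570 = 1575)
X/T + 3375/Z(-62) = 558720/1575 + 3375/(-62) = 558720*(1/1575) + 3375*(-1/62) = 12416/35 - 3375/62 = 651667/2170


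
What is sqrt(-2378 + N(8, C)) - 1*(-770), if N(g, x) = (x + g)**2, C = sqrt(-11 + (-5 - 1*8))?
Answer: 770 + sqrt(-2338 + 32*I*sqrt(6)) ≈ 770.81 + 48.36*I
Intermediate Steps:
C = 2*I*sqrt(6) (C = sqrt(-11 + (-5 - 8)) = sqrt(-11 - 13) = sqrt(-24) = 2*I*sqrt(6) ≈ 4.899*I)
N(g, x) = (g + x)**2
sqrt(-2378 + N(8, C)) - 1*(-770) = sqrt(-2378 + (8 + 2*I*sqrt(6))**2) - 1*(-770) = sqrt(-2378 + (8 + 2*I*sqrt(6))**2) + 770 = 770 + sqrt(-2378 + (8 + 2*I*sqrt(6))**2)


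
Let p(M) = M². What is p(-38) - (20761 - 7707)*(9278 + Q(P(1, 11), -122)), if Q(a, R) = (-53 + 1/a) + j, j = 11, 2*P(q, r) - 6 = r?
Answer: -2049636208/17 ≈ -1.2057e+8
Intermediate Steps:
P(q, r) = 3 + r/2
Q(a, R) = -42 + 1/a (Q(a, R) = (-53 + 1/a) + 11 = -42 + 1/a)
p(-38) - (20761 - 7707)*(9278 + Q(P(1, 11), -122)) = (-38)² - (20761 - 7707)*(9278 + (-42 + 1/(3 + (½)*11))) = 1444 - 13054*(9278 + (-42 + 1/(3 + 11/2))) = 1444 - 13054*(9278 + (-42 + 1/(17/2))) = 1444 - 13054*(9278 + (-42 + 2/17)) = 1444 - 13054*(9278 - 712/17) = 1444 - 13054*157014/17 = 1444 - 1*2049660756/17 = 1444 - 2049660756/17 = -2049636208/17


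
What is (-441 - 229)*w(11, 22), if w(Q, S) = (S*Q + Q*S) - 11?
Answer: -316910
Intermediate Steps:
w(Q, S) = -11 + 2*Q*S (w(Q, S) = (Q*S + Q*S) - 11 = 2*Q*S - 11 = -11 + 2*Q*S)
(-441 - 229)*w(11, 22) = (-441 - 229)*(-11 + 2*11*22) = -670*(-11 + 484) = -670*473 = -316910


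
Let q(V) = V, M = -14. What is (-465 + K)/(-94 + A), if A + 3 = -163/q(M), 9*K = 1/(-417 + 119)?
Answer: 8729917/1602495 ≈ 5.4477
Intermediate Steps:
K = -1/2682 (K = 1/(9*(-417 + 119)) = (⅑)/(-298) = (⅑)*(-1/298) = -1/2682 ≈ -0.00037286)
A = 121/14 (A = -3 - 163/(-14) = -3 - 163*(-1/14) = -3 + 163/14 = 121/14 ≈ 8.6429)
(-465 + K)/(-94 + A) = (-465 - 1/2682)/(-94 + 121/14) = -1247131/(2682*(-1195/14)) = -1247131/2682*(-14/1195) = 8729917/1602495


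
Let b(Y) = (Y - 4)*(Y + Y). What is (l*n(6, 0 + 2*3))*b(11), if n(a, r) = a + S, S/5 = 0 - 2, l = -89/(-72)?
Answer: -6853/9 ≈ -761.44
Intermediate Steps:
b(Y) = 2*Y*(-4 + Y) (b(Y) = (-4 + Y)*(2*Y) = 2*Y*(-4 + Y))
l = 89/72 (l = -89*(-1/72) = 89/72 ≈ 1.2361)
S = -10 (S = 5*(0 - 2) = 5*(-2) = -10)
n(a, r) = -10 + a (n(a, r) = a - 10 = -10 + a)
(l*n(6, 0 + 2*3))*b(11) = (89*(-10 + 6)/72)*(2*11*(-4 + 11)) = ((89/72)*(-4))*(2*11*7) = -89/18*154 = -6853/9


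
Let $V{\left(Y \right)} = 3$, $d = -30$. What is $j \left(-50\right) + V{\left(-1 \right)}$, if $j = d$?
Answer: $1503$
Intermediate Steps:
$j = -30$
$j \left(-50\right) + V{\left(-1 \right)} = \left(-30\right) \left(-50\right) + 3 = 1500 + 3 = 1503$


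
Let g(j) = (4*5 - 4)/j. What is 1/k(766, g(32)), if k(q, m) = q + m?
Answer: 2/1533 ≈ 0.0013046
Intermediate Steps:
g(j) = 16/j (g(j) = (20 - 4)/j = 16/j)
k(q, m) = m + q
1/k(766, g(32)) = 1/(16/32 + 766) = 1/(16*(1/32) + 766) = 1/(½ + 766) = 1/(1533/2) = 2/1533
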